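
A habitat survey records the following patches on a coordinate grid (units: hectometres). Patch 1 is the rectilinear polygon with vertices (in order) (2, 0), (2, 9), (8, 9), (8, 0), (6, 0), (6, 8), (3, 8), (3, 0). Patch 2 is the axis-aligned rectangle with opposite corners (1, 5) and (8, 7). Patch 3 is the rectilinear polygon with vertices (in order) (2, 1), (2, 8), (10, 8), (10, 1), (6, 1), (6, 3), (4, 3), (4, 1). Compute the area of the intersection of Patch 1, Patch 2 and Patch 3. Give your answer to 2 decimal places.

6.00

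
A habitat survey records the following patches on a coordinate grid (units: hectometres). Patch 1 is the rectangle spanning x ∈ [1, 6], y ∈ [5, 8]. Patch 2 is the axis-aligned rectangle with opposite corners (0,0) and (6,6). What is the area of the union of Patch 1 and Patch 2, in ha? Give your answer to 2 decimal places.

46.00

By inclusion–exclusion:
Individual areas: |Patch 1| = 15, |Patch 2| = 36.
|Patch 1∩Patch 2|: x∈[1,6], y∈[5,6] → 5·1 = 5.
|Patch 1 ∪ Patch 2| = 51 − 5 = 46.00.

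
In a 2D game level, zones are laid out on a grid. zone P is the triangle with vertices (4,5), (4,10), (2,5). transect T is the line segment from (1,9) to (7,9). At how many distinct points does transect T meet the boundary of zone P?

The segment meets the boundary at (4,9), (3.6,9).

2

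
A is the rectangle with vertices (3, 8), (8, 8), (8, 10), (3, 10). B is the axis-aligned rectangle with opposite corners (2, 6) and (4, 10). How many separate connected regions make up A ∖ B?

1

A ∖ B is a single connected region.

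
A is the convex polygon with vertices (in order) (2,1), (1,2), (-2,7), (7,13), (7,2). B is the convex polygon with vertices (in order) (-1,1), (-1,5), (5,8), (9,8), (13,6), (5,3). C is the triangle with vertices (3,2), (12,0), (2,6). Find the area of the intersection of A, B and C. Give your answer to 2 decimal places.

6.69

The intersection is the polygon with vertices (5,3), (2.923,2.308), (2,6), (6.231,3.462).
By the shoelace formula its area is 6.69.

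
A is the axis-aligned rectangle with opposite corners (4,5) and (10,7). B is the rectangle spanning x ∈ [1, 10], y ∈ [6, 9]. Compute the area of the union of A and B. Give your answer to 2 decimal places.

By inclusion–exclusion:
Individual areas: |A| = 12, |B| = 27.
|A∩B|: x∈[4,10], y∈[6,7] → 6·1 = 6.
|A ∪ B| = 39 − 6 = 33.00.

33.00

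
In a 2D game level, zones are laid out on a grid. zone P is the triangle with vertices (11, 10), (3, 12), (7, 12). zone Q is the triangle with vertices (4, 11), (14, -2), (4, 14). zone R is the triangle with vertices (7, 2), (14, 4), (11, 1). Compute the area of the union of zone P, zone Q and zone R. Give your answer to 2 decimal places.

By inclusion–exclusion:
Individual areas: |zone P| = 4, |zone Q| = 15, |zone R| = 7.5.
|zone P∩zone Q| = 0.625.
|zone P∩zone R| = 0.
|zone Q∩zone R| = 0.9029.
|zone P∩zone Q∩zone R| = 0.
|zone P ∪ zone Q ∪ zone R| = 26.5 − 1.5279 + 0 = 24.97.

24.97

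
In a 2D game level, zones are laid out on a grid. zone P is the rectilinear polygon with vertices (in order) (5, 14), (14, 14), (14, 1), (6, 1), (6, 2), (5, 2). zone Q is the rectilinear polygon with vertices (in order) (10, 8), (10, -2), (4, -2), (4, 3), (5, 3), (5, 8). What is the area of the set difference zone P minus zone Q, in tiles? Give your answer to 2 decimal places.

|zone P| = 116, |zone P∩zone Q| = 34.
|zone P ∖ zone Q| = |zone P| − |zone P∩zone Q| = 116 − 34 = 82.00.

82.00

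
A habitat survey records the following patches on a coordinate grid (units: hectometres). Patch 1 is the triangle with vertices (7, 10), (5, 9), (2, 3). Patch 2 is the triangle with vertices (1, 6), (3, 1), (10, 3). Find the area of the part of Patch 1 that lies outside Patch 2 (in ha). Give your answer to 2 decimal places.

3.98

|Patch 1| = 4.5, |Patch 1∩Patch 2| = 0.5232.
|Patch 1 ∖ Patch 2| = |Patch 1| − |Patch 1∩Patch 2| = 4.5 − 0.5232 = 3.98.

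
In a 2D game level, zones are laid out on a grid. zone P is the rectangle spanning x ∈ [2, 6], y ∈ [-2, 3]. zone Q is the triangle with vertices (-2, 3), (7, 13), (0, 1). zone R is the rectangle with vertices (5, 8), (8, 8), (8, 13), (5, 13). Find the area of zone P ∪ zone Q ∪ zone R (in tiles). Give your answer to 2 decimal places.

52.79

By inclusion–exclusion:
Individual areas: |zone P| = 20, |zone Q| = 19, |zone R| = 15.
|zone P∩zone Q| = 0.
|zone P∩zone R| = 0 (no overlap).
|zone Q∩zone R| = 1.2063.
|zone P∩zone Q∩zone R| = 0.
|zone P ∪ zone Q ∪ zone R| = 54 − 1.2063 + 0 = 52.79.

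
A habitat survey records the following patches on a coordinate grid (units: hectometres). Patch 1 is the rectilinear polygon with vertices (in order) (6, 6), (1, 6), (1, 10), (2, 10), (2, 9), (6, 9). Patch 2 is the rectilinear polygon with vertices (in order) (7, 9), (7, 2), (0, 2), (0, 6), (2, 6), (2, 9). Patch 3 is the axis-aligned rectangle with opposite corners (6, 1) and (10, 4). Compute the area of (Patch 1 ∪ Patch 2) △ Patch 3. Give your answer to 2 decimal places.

|Patch 1 ∪ Patch 2| = 47.
|(Patch 1 ∪ Patch 2) ∩ Patch 3| = 2.
|(Patch 1 ∪ Patch 2) △ Patch 3| = 47 + 12 − 4 = 55.00.

55.00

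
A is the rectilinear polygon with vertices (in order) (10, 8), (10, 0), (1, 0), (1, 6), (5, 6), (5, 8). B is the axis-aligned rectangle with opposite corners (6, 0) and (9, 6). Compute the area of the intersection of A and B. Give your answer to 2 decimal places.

18.00

The intersection is the polygon with vertices (6,0), (6,6), (9,6), (9,0).
By the shoelace formula its area is 18.00.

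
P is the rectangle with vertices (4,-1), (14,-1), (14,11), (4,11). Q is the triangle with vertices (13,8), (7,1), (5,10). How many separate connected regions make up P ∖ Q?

P ∖ Q is a single connected region.

1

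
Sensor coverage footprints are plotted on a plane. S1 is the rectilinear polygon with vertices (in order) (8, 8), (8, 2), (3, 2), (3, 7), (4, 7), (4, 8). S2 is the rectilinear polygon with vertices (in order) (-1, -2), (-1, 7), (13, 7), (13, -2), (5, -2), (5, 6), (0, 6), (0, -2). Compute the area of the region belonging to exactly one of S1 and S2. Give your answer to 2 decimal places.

81.00

|S1| = 29, |S2| = 86, |S1∩S2| = 17.
|S1 △ S2| = |S1| + |S2| − 2·|S1∩S2| = 29 + 86 − 34 = 81.00.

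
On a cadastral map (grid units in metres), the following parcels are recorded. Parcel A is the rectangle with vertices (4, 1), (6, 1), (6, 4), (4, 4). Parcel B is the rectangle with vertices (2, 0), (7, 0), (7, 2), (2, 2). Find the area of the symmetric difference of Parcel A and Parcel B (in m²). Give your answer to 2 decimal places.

|Parcel A∩Parcel B|: x∈[4,6], y∈[1,2] → 2·1 = 2.
|Parcel A △ Parcel B| = |Parcel A| + |Parcel B| − 2·|Parcel A∩Parcel B| = 6 + 10 − 4 = 12.00.

12.00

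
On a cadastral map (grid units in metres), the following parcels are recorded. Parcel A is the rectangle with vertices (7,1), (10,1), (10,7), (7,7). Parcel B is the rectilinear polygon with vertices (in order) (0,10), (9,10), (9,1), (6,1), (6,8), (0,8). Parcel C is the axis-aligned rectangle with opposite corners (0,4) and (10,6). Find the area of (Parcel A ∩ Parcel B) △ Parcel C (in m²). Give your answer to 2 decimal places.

|Parcel A ∩ Parcel B| = 12.
|(Parcel A ∩ Parcel B) ∩ Parcel C| = 4.
|(Parcel A ∩ Parcel B) △ Parcel C| = 12 + 20 − 8 = 24.00.

24.00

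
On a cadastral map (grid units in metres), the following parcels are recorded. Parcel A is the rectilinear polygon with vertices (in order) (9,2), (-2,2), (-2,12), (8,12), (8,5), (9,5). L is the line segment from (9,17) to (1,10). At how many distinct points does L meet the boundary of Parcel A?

1

The segment meets the boundary at (3.286,12).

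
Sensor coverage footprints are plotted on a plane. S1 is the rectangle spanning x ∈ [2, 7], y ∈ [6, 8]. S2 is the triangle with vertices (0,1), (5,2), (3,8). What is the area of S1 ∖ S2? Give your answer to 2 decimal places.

8.48

|S1| = 10, |S1∩S2| = 1.5238.
|S1 ∖ S2| = |S1| − |S1∩S2| = 10 − 1.5238 = 8.48.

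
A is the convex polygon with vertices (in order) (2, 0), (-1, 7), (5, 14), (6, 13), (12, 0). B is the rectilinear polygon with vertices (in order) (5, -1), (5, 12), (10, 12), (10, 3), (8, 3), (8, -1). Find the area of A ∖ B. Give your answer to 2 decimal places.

64.56

|A| = 105, |A∩B| = 40.4359.
|A ∖ B| = |A| − |A∩B| = 105 − 40.4359 = 64.56.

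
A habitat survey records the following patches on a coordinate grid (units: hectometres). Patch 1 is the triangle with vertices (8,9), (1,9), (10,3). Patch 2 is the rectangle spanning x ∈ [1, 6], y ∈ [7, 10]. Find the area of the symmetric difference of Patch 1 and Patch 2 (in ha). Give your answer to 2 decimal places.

|Patch 1| = 21, |Patch 2| = 15, |Patch 1∩Patch 2| = 7.
|Patch 1 △ Patch 2| = |Patch 1| + |Patch 2| − 2·|Patch 1∩Patch 2| = 21 + 15 − 14 = 22.00.

22.00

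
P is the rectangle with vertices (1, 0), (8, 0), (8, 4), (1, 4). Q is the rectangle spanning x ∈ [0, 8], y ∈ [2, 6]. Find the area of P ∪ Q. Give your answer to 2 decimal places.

46.00

By inclusion–exclusion:
Individual areas: |P| = 28, |Q| = 32.
|P∩Q|: x∈[1,8], y∈[2,4] → 7·2 = 14.
|P ∪ Q| = 60 − 14 = 46.00.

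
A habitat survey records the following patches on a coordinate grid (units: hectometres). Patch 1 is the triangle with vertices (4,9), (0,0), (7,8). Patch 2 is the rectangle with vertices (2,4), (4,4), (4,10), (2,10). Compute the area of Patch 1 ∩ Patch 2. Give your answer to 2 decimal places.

The intersection is the polygon with vertices (4,9), (4,4.571), (3.5,4), (2,4), (2,4.5).
By the shoelace formula its area is 5.36.

5.36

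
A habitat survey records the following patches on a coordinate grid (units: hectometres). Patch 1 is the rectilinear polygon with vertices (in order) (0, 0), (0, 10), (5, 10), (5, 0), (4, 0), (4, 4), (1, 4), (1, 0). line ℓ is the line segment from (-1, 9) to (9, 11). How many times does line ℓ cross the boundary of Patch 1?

2

The segment meets the boundary at (4,10), (0,9.2).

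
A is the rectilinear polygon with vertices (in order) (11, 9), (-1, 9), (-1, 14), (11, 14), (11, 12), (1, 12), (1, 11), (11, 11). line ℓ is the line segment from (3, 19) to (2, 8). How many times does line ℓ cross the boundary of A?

4

The segment meets the boundary at (2.273,11), (2.364,12), (2.545,14), (2.091,9).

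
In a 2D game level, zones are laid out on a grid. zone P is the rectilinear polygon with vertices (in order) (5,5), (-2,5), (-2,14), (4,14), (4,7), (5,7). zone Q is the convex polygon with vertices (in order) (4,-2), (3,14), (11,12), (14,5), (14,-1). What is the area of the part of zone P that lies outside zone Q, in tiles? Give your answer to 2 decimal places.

47.66

|zone P| = 56, |zone P∩zone Q| = 8.3438.
|zone P ∖ zone Q| = |zone P| − |zone P∩zone Q| = 56 − 8.3438 = 47.66.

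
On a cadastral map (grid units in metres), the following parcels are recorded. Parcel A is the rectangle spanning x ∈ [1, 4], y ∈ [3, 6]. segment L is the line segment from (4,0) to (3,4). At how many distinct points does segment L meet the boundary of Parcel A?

1

The segment meets the boundary at (3.25,3).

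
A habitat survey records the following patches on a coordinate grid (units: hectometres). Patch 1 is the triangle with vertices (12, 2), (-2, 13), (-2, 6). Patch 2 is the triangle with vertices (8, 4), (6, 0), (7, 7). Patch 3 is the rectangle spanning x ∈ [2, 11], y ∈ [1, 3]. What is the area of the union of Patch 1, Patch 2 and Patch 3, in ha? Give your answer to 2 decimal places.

By inclusion–exclusion:
Individual areas: |Patch 1| = 49, |Patch 2| = 5, |Patch 3| = 18.
|Patch 1∩Patch 2| = 2.596.
|Patch 1∩Patch 3| = 0.8636.
|Patch 2∩Patch 3| = 1.4286.
|Patch 1∩Patch 2∩Patch 3| = 0.
|Patch 1 ∪ Patch 2 ∪ Patch 3| = 72 − 4.8882 + 0 = 67.11.

67.11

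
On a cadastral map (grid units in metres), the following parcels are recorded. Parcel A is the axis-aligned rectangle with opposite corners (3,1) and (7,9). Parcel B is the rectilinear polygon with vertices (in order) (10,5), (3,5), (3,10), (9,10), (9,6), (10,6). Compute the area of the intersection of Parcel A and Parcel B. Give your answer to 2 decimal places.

The intersection is the polygon with vertices (7,9), (7,5), (3,5), (3,9).
By the shoelace formula its area is 16.00.

16.00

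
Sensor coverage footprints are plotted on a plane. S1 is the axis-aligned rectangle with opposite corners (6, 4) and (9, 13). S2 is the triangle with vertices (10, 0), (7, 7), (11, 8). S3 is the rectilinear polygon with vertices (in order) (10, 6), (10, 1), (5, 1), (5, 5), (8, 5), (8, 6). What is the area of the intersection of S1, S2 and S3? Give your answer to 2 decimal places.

1.93

The intersection is the polygon with vertices (8.286,4), (7.857,5), (8,5), (8,6), (9,6), (9,4).
By the shoelace formula its area is 1.93.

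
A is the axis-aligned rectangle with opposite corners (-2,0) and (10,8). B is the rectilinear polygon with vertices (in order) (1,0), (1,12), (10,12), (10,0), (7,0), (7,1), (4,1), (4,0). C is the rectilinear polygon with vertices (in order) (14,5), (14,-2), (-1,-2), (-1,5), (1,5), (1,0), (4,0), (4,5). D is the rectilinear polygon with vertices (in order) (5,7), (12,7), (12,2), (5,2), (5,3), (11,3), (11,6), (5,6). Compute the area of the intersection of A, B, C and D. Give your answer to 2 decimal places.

5.00

The intersection is the polygon with vertices (10,2), (5,2), (5,3), (10,3).
By the shoelace formula its area is 5.00.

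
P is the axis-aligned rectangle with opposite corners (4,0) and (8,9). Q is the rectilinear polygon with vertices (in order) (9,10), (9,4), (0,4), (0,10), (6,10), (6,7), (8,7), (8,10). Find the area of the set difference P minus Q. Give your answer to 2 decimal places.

20.00

|P| = 36, |P∩Q| = 16.
|P ∖ Q| = |P| − |P∩Q| = 36 − 16 = 20.00.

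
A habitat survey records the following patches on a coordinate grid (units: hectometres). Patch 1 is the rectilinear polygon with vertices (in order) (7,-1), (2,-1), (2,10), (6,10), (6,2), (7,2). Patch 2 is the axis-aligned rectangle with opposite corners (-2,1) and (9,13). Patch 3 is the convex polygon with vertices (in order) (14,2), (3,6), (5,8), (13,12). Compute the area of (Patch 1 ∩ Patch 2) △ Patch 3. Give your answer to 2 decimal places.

82.23

|Patch 1 ∩ Patch 2| = 37.
|(Patch 1 ∩ Patch 2) ∩ Patch 3| = 5.8864.
|(Patch 1 ∩ Patch 2) △ Patch 3| = 37 + 57 − 11.7727 = 82.23.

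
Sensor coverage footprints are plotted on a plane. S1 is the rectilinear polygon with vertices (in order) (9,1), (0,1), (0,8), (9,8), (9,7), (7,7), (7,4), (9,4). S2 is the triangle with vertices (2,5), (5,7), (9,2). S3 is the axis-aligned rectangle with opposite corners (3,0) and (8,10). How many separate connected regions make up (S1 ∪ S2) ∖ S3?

3

(S1 ∪ S2) ∖ S3 splits into 3 disjoint pieces (area 21, area 1, area 3).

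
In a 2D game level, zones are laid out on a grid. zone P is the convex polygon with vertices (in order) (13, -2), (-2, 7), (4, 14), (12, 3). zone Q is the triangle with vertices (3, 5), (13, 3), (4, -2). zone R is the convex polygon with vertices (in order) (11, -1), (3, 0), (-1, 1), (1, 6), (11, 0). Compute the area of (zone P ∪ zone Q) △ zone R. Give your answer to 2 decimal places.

|zone P ∪ zone Q| = 109.2625.
|(zone P ∪ zone Q) ∩ zone R| = 20.1601.
|(zone P ∪ zone Q) △ zone R| = 109.2625 + 39 − 40.3201 = 107.94.

107.94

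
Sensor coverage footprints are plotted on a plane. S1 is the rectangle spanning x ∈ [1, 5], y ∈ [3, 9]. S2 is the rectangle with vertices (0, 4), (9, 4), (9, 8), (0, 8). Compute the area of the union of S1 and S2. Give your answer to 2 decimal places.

By inclusion–exclusion:
Individual areas: |S1| = 24, |S2| = 36.
|S1∩S2|: x∈[1,5], y∈[4,8] → 4·4 = 16.
|S1 ∪ S2| = 60 − 16 = 44.00.

44.00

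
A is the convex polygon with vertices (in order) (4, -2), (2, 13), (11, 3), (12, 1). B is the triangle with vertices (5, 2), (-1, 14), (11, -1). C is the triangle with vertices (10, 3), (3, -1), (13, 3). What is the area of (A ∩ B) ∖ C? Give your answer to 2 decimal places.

|A ∩ B| = 21.2608.
|(A ∩ B) ∩ C| = 1.4298.
|(A ∩ B) ∖ C| = 21.2608 − 1.4298 = 19.83.

19.83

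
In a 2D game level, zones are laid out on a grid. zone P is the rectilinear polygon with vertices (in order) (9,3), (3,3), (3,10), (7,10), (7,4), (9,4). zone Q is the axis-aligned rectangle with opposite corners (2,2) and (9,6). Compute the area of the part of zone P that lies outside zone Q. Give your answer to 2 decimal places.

|zone P| = 30, |zone P∩zone Q| = 14.
|zone P ∖ zone Q| = |zone P| − |zone P∩zone Q| = 30 − 14 = 16.00.

16.00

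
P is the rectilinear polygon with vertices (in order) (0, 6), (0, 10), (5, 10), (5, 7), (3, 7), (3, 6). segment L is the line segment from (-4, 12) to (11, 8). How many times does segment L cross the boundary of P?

The segment meets the boundary at (5,9.6), (3.5,10).

2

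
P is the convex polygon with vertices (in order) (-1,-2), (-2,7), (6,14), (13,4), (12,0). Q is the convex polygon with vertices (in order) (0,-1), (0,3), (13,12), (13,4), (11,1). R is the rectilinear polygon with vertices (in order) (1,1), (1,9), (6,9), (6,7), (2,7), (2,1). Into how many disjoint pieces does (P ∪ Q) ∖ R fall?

1

(P ∪ Q) ∖ R is a single connected region.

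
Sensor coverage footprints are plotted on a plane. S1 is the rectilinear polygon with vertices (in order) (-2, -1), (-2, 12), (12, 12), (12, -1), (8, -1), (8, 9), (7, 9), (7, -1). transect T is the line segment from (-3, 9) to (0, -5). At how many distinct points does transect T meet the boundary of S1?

The segment meets the boundary at (-0.857,-1), (-2,4.333).

2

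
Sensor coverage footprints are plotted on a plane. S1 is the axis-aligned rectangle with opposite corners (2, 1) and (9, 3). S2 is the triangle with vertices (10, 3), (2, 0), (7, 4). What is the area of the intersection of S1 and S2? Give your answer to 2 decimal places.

The intersection is the polygon with vertices (9,3), (9,2.625), (4.667,1), (3.25,1), (5.75,3).
By the shoelace formula its area is 5.48.

5.48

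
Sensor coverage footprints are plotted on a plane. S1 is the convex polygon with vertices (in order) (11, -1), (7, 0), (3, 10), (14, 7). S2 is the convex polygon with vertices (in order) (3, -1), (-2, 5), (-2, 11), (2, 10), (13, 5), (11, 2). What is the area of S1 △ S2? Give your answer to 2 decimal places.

|S1| = 66.5, |S2| = 103.5, |S1∩S2| = 40.7343.
|S1 △ S2| = |S1| + |S2| − 2·|S1∩S2| = 66.5 + 103.5 − 81.4686 = 88.53.

88.53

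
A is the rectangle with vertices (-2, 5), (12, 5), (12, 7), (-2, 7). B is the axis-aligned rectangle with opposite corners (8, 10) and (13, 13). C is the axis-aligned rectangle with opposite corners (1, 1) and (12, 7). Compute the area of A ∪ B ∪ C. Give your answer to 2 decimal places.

87.00

By inclusion–exclusion:
Individual areas: |A| = 28, |B| = 15, |C| = 66.
|A∩B| = 0 (no overlap).
|A∩C|: x∈[1,12], y∈[5,7] → 11·2 = 22.
|B∩C| = 0 (no overlap).
|A∩B∩C| = 0.
|A ∪ B ∪ C| = 109 − 22 + 0 = 87.00.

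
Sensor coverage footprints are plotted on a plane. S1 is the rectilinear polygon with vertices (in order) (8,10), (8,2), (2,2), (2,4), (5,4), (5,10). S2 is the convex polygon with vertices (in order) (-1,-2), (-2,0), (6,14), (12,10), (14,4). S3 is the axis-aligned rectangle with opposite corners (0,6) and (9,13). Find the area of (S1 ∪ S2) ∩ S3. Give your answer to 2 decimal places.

38.25

The region (S1 ∪ S2) ∩ S3 is the polygon with vertices (5.429,13), (7.5,13), (9,12), (9,6), (1.429,6).
By the shoelace formula its area is 38.25.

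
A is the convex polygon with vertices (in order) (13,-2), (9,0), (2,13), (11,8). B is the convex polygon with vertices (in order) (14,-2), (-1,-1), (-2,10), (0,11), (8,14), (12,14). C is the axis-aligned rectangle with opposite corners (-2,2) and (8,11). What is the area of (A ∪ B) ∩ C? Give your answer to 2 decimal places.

86.09

The region (A ∪ B) ∩ C is the polygon with vertices (-2,10), (0,11), (8,11), (8,2), (-1.273,2).
By the shoelace formula its area is 86.09.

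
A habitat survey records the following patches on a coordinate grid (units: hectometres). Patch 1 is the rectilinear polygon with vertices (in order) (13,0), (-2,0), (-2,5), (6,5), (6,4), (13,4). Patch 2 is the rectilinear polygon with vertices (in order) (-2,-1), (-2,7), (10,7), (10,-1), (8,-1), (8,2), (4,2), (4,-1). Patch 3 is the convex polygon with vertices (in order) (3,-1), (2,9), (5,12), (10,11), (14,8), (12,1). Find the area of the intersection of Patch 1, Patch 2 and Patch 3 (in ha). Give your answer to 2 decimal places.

24.08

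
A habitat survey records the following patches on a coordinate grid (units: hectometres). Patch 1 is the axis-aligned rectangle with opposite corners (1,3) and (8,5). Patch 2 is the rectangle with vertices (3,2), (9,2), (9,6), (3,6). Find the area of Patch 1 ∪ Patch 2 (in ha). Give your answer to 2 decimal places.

By inclusion–exclusion:
Individual areas: |Patch 1| = 14, |Patch 2| = 24.
|Patch 1∩Patch 2|: x∈[3,8], y∈[3,5] → 5·2 = 10.
|Patch 1 ∪ Patch 2| = 38 − 10 = 28.00.

28.00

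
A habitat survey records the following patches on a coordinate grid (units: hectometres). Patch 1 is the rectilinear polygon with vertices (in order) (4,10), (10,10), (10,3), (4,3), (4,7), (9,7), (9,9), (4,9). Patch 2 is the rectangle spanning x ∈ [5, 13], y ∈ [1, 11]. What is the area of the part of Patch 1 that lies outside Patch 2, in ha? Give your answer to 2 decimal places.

|Patch 1| = 32, |Patch 1∩Patch 2| = 27.
|Patch 1 ∖ Patch 2| = |Patch 1| − |Patch 1∩Patch 2| = 32 − 27 = 5.00.

5.00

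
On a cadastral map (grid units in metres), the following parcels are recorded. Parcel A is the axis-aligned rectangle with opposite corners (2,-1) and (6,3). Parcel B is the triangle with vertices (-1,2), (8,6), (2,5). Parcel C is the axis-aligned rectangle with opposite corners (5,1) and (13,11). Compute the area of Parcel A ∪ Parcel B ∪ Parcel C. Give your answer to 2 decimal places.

100.25

By inclusion–exclusion:
Individual areas: |Parcel A| = 16, |Parcel B| = 7.5, |Parcel C| = 80.
|Parcel A∩Parcel B| = 0.
|Parcel A∩Parcel C|: x∈[5,6], y∈[1,3] → 1·2 = 2.
|Parcel B∩Parcel C| = 1.25.
|Parcel A∩Parcel B∩Parcel C| = 0.
|Parcel A ∪ Parcel B ∪ Parcel C| = 103.5 − 3.25 + 0 = 100.25.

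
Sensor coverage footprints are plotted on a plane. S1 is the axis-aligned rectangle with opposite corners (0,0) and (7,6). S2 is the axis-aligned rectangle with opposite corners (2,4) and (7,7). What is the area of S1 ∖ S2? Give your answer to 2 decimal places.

32.00

|S1∩S2|: x∈[2,7], y∈[4,6] → 5·2 = 10.
|S1| = 42.
|S1 ∖ S2| = |S1| − |S1∩S2| = 42 − 10 = 32.00.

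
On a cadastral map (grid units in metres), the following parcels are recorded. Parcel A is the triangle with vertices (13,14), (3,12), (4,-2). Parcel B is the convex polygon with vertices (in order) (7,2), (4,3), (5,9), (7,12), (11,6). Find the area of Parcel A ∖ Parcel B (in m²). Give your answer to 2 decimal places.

40.46

|Parcel A| = 71, |Parcel A∩Parcel B| = 30.5366.
|Parcel A ∖ Parcel B| = |Parcel A| − |Parcel A∩Parcel B| = 71 − 30.5366 = 40.46.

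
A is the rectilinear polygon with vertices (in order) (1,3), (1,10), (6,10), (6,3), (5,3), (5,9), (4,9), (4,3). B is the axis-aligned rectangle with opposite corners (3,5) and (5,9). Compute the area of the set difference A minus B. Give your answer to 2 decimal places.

25.00

|A| = 29, |A∩B| = 4.
|A ∖ B| = |A| − |A∩B| = 29 − 4 = 25.00.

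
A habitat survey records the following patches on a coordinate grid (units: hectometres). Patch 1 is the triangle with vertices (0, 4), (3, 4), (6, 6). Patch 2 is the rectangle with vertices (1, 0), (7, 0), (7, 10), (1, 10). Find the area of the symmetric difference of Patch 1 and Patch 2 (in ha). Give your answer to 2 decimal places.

57.33

|Patch 1| = 3, |Patch 2| = 60, |Patch 1∩Patch 2| = 2.8333.
|Patch 1 △ Patch 2| = |Patch 1| + |Patch 2| − 2·|Patch 1∩Patch 2| = 3 + 60 − 5.6667 = 57.33.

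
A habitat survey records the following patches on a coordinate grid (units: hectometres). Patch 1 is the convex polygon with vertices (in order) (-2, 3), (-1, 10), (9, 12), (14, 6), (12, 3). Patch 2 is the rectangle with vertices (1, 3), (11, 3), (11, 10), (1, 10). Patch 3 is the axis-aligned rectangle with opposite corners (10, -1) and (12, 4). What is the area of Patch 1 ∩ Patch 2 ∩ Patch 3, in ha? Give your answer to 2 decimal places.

1.00

The intersection is the polygon with vertices (11,3), (10,3), (10,4), (11,4).
By the shoelace formula its area is 1.00.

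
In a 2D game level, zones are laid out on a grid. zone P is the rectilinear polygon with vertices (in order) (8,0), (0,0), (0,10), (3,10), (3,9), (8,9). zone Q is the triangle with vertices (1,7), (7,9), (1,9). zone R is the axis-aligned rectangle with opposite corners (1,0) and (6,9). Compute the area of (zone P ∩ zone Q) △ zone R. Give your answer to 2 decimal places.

39.33

|zone P ∩ zone Q| = 6.
|(zone P ∩ zone Q) ∩ zone R| = 5.8333.
|(zone P ∩ zone Q) △ zone R| = 6 + 45 − 11.6667 = 39.33.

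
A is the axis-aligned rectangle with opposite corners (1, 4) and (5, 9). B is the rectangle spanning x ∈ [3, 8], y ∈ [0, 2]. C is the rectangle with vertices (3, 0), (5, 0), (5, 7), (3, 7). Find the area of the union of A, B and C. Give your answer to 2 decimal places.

By inclusion–exclusion:
Individual areas: |A| = 20, |B| = 10, |C| = 14.
|A∩B| = 0 (no overlap).
|A∩C|: x∈[3,5], y∈[4,7] → 2·3 = 6.
|B∩C|: x∈[3,5], y∈[0,2] → 2·2 = 4.
|A∩B∩C| = 0.
|A ∪ B ∪ C| = 44 − 10 + 0 = 34.00.

34.00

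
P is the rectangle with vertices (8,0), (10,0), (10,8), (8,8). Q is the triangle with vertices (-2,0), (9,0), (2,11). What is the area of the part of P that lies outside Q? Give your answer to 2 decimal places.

15.21

|P| = 16, |P∩Q| = 0.7857.
|P ∖ Q| = |P| − |P∩Q| = 16 − 0.7857 = 15.21.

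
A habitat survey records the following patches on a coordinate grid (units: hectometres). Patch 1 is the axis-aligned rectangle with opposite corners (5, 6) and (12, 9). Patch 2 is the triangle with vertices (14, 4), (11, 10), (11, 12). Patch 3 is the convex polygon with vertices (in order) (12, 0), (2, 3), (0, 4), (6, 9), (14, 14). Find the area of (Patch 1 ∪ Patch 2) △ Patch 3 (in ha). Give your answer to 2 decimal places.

|Patch 1 ∪ Patch 2| = 23.75.
|(Patch 1 ∪ Patch 2) ∩ Patch 3| = 22.9502.
|(Patch 1 ∪ Patch 2) △ Patch 3| = 23.75 + 95 − 45.9004 = 72.85.

72.85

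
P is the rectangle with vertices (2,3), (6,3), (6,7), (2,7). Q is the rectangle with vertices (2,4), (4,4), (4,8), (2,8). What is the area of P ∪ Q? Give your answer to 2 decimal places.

18.00

By inclusion–exclusion:
Individual areas: |P| = 16, |Q| = 8.
|P∩Q|: x∈[2,4], y∈[4,7] → 2·3 = 6.
|P ∪ Q| = 24 − 6 = 18.00.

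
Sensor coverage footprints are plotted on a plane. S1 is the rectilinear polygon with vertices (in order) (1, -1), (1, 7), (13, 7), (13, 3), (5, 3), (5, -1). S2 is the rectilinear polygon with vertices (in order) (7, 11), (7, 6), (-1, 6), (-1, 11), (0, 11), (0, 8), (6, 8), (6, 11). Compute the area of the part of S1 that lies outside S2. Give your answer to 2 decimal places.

|S1| = 64, |S1∩S2| = 6.
|S1 ∖ S2| = |S1| − |S1∩S2| = 64 − 6 = 58.00.

58.00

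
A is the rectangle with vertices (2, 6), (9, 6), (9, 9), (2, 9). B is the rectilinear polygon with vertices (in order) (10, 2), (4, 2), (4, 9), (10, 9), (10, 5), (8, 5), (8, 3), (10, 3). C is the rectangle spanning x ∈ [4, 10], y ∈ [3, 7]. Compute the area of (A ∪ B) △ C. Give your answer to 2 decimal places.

|A ∪ B| = 44.
|(A ∪ B) ∩ C| = 20.
|(A ∪ B) △ C| = 44 + 24 − 40 = 28.00.

28.00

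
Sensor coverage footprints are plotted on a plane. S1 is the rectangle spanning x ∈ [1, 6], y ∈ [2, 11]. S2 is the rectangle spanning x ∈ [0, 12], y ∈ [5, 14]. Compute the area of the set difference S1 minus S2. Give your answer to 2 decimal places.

15.00

|S1∩S2|: x∈[1,6], y∈[5,11] → 5·6 = 30.
|S1| = 45.
|S1 ∖ S2| = |S1| − |S1∩S2| = 45 − 30 = 15.00.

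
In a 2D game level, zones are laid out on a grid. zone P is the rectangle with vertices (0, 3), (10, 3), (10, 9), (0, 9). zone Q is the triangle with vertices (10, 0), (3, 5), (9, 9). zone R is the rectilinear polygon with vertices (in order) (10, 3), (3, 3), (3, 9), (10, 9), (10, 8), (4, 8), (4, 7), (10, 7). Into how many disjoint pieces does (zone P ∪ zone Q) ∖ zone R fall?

3

(zone P ∪ zone Q) ∖ zone R splits into 3 disjoint pieces (area 6, area 5.8, area 18).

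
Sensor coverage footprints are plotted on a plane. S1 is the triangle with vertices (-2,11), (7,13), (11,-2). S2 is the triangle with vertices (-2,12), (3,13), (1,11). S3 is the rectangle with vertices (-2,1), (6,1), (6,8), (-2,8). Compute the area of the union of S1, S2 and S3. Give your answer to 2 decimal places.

By inclusion–exclusion:
Individual areas: |S1| = 71.5, |S2| = 4, |S3| = 56.
|S1∩S2| = 0.6857.
|S1∩S3| = 12.5.
|S2∩S3| = 0.
|S1∩S2∩S3| = 0.
|S1 ∪ S2 ∪ S3| = 131.5 − 13.1857 + 0 = 118.31.

118.31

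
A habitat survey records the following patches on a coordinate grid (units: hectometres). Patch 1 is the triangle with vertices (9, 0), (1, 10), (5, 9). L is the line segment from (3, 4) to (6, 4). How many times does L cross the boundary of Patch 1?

1

The segment meets the boundary at (5.8,4).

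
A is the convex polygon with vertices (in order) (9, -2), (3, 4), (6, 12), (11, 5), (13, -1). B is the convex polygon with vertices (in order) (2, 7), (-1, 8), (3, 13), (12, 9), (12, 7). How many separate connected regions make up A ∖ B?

2

A ∖ B splits into 2 disjoint pieces (area 56.8839, area 0.076).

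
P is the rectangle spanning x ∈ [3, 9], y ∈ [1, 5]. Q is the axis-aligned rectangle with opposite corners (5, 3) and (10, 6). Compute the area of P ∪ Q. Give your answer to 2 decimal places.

By inclusion–exclusion:
Individual areas: |P| = 24, |Q| = 15.
|P∩Q|: x∈[5,9], y∈[3,5] → 4·2 = 8.
|P ∪ Q| = 39 − 8 = 31.00.

31.00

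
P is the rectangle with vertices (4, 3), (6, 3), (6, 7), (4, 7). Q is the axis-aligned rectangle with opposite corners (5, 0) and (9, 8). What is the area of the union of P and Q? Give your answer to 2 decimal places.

By inclusion–exclusion:
Individual areas: |P| = 8, |Q| = 32.
|P∩Q|: x∈[5,6], y∈[3,7] → 1·4 = 4.
|P ∪ Q| = 40 − 4 = 36.00.

36.00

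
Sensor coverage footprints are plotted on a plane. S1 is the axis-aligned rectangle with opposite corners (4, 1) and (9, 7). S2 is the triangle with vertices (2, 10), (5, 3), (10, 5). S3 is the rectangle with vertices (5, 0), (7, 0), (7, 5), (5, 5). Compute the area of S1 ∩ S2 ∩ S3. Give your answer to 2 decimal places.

The intersection is the polygon with vertices (5,3), (5,5), (7,5), (7,3.8).
By the shoelace formula its area is 3.20.

3.20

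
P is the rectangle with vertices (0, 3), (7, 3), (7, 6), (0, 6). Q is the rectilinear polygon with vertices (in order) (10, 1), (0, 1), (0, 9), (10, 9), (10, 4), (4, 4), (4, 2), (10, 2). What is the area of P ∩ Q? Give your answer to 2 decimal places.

18.00

The intersection is the polygon with vertices (7,6), (7,4), (4,4), (4,3), (0,3), (0,6).
By the shoelace formula its area is 18.00.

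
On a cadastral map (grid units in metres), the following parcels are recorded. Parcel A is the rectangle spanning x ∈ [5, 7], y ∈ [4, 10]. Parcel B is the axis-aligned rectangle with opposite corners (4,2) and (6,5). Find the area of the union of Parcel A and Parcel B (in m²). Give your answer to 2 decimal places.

17.00

By inclusion–exclusion:
Individual areas: |Parcel A| = 12, |Parcel B| = 6.
|Parcel A∩Parcel B|: x∈[5,6], y∈[4,5] → 1·1 = 1.
|Parcel A ∪ Parcel B| = 18 − 1 = 17.00.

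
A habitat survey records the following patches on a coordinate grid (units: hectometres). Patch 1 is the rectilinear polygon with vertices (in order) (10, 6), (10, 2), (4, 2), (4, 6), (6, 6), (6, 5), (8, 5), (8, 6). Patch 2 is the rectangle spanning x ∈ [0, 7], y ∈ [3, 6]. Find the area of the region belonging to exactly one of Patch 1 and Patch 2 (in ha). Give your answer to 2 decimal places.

27.00

|Patch 1| = 22, |Patch 2| = 21, |Patch 1∩Patch 2| = 8.
|Patch 1 △ Patch 2| = |Patch 1| + |Patch 2| − 2·|Patch 1∩Patch 2| = 22 + 21 − 16 = 27.00.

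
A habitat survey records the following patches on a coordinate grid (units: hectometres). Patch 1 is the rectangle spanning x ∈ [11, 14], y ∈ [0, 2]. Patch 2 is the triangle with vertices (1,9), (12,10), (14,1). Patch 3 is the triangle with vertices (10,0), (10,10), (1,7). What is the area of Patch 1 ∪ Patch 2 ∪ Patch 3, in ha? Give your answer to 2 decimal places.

By inclusion–exclusion:
Individual areas: |Patch 1| = 6, |Patch 2| = 50.5, |Patch 3| = 45.
|Patch 1∩Patch 2| = 0.7014.
|Patch 1∩Patch 3| = 0.
|Patch 2∩Patch 3| = 22.463.
|Patch 1∩Patch 2∩Patch 3| = 0.
|Patch 1 ∪ Patch 2 ∪ Patch 3| = 101.5 − 23.1644 + 0 = 78.34.

78.34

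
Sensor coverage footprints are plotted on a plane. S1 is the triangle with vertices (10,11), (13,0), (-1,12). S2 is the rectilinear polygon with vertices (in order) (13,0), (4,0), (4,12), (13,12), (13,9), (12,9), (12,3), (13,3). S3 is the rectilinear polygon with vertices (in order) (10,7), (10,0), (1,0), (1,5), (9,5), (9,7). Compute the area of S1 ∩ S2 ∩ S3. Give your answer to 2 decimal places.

5.44

The intersection is the polygon with vertices (7.167,5), (9,5), (9,7), (10,7), (10,2.571).
By the shoelace formula its area is 5.44.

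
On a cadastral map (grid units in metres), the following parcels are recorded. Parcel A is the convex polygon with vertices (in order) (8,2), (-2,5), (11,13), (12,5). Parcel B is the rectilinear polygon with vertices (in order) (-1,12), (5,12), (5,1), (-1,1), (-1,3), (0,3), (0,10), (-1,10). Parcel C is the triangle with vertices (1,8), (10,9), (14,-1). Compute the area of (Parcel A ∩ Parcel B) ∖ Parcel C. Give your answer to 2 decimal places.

|Parcel A ∩ Parcel B| = 20.5962.
|(Parcel A ∩ Parcel B) ∩ Parcel C| = 5.6163.
|(Parcel A ∩ Parcel B) ∖ Parcel C| = 20.5962 − 5.6163 = 14.98.

14.98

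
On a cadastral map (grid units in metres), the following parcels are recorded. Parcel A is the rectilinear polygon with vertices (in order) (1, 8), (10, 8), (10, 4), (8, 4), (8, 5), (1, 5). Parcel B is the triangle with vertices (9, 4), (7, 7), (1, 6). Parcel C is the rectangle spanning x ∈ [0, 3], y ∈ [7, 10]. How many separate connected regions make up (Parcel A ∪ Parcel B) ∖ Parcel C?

1

(Parcel A ∪ Parcel B) ∖ Parcel C is a single connected region.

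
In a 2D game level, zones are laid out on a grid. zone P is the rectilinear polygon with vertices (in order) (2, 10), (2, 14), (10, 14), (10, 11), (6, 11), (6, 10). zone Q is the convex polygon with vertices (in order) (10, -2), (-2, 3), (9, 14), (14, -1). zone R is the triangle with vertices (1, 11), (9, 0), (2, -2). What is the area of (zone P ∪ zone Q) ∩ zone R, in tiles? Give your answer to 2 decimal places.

33.78

The region (zone P ∪ zone Q) ∩ zone R is the polygon with vertices (1.735,1.444), (1.357,6.357), (3.105,8.105), (9,0), (6.746,-0.644).
By the shoelace formula its area is 33.78.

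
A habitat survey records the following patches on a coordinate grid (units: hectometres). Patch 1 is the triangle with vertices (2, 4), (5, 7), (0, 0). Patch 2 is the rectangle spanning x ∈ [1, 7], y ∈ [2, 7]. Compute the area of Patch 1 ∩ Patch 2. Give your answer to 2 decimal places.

2.57

The intersection is the polygon with vertices (5,7), (1.429,2), (1,2), (2,4).
By the shoelace formula its area is 2.57.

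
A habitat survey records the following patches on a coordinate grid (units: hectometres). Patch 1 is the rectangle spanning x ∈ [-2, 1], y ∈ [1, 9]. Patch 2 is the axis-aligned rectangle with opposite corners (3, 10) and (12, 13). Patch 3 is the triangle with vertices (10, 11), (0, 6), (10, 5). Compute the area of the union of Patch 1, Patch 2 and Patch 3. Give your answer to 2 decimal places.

By inclusion–exclusion:
Individual areas: |Patch 1| = 24, |Patch 2| = 27, |Patch 3| = 30.
|Patch 1∩Patch 2| = 0 (no overlap).
|Patch 1∩Patch 3| = 0.3.
|Patch 2∩Patch 3| = 1.
|Patch 1∩Patch 2∩Patch 3| = 0.
|Patch 1 ∪ Patch 2 ∪ Patch 3| = 81 − 1.3 + 0 = 79.70.

79.70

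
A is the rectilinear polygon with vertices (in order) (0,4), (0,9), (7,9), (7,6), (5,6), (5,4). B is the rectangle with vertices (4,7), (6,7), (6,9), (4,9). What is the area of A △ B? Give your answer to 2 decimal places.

|A| = 31, |B| = 4, |A∩B| = 4.
|A △ B| = |A| + |B| − 2·|A∩B| = 31 + 4 − 8 = 27.00.

27.00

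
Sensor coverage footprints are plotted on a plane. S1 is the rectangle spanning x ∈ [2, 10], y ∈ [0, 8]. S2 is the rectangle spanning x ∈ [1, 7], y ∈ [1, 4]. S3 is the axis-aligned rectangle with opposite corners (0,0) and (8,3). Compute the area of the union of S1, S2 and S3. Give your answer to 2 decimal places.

By inclusion–exclusion:
Individual areas: |S1| = 64, |S2| = 18, |S3| = 24.
|S1∩S2|: x∈[2,7], y∈[1,4] → 5·3 = 15.
|S1∩S3|: x∈[2,8], y∈[0,3] → 6·3 = 18.
|S2∩S3|: x∈[1,7], y∈[1,3] → 6·2 = 12.
|S1∩S2∩S3| = 10.
|S1 ∪ S2 ∪ S3| = 106 − 45 + 10 = 71.00.

71.00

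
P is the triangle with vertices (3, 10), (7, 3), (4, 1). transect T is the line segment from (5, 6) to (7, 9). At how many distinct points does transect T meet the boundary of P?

The segment meets the boundary at (5.154,6.231).

1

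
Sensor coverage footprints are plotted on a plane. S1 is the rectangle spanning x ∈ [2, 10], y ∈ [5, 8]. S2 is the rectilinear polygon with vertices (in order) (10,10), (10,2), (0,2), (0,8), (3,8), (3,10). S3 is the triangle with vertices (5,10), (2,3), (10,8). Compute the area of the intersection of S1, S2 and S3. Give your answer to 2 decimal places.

12.30

The intersection is the polygon with vertices (2.857,5), (4.143,8), (10,8), (5.2,5).
By the shoelace formula its area is 12.30.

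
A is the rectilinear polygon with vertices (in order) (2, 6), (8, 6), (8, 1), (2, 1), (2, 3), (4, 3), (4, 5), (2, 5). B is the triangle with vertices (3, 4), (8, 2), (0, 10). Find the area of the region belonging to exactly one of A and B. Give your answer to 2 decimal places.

|A| = 26, |B| = 12, |A∩B| = 6.55.
|A △ B| = |A| + |B| − 2·|A∩B| = 26 + 12 − 13.1 = 24.90.

24.90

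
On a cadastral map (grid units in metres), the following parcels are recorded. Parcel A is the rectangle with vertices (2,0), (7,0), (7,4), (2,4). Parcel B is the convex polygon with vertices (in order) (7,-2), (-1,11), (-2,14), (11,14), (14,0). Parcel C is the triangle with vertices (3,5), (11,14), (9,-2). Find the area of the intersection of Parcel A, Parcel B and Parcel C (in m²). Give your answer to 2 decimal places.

The intersection is the polygon with vertices (7,0.333), (3.857,4), (7,4).
By the shoelace formula its area is 5.76.

5.76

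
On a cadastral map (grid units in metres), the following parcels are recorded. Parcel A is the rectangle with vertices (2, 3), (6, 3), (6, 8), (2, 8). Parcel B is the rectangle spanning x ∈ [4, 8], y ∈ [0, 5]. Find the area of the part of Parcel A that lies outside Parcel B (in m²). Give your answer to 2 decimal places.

16.00

|Parcel A∩Parcel B|: x∈[4,6], y∈[3,5] → 2·2 = 4.
|Parcel A| = 20.
|Parcel A ∖ Parcel B| = |Parcel A| − |Parcel A∩Parcel B| = 20 − 4 = 16.00.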